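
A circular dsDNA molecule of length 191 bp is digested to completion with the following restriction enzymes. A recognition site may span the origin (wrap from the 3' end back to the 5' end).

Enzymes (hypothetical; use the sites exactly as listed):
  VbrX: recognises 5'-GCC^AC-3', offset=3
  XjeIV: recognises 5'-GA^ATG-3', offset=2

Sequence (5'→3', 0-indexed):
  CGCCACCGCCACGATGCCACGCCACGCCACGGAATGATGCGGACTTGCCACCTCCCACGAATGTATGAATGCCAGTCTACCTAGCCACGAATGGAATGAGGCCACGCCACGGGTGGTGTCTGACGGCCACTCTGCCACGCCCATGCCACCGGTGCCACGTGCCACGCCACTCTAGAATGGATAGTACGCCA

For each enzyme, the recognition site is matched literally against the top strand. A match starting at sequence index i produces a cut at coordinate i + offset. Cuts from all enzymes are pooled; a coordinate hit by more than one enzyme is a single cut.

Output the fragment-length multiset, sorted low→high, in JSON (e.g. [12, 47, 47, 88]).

Site scan:
  VbrX (GCCAC, off=3): starts [1, 7, 15, 20, 25, 46, 83, 100, 105, 125, 133, 144, 153, 160, 165, 187] → cuts [4, 10, 18, 23, 28, 49, 86, 103, 108, 128, 136, 147, 156, 163, 168, 190]
  XjeIV (GAATG, off=2): starts [31, 58, 66, 88, 93, 174] → cuts [33, 60, 68, 90, 95, 176]

All cut coordinates (distinct, sorted): [4, 10, 18, 23, 28, 33, 49, 60, 68, 86, 90, 95, 103, 108, 128, 136, 147, 156, 163, 168, 176, 190]

Fragment lengths:
  4→10: 6 bp
  10→18: 8 bp
  18→23: 5 bp
  23→28: 5 bp
  28→33: 5 bp
  33→49: 16 bp
  49→60: 11 bp
  60→68: 8 bp
  68→86: 18 bp
  86→90: 4 bp
  90→95: 5 bp
  95→103: 8 bp
  103→108: 5 bp
  108→128: 20 bp
  128→136: 8 bp
  136→147: 11 bp
  147→156: 9 bp
  156→163: 7 bp
  163→168: 5 bp
  168→176: 8 bp
  176→190: 14 bp
  190→4 (wrap): 191-190+4 = 5 bp

[4,5,5,5,5,5,5,5,6,7,8,8,8,8,8,9,11,11,14,16,18,20]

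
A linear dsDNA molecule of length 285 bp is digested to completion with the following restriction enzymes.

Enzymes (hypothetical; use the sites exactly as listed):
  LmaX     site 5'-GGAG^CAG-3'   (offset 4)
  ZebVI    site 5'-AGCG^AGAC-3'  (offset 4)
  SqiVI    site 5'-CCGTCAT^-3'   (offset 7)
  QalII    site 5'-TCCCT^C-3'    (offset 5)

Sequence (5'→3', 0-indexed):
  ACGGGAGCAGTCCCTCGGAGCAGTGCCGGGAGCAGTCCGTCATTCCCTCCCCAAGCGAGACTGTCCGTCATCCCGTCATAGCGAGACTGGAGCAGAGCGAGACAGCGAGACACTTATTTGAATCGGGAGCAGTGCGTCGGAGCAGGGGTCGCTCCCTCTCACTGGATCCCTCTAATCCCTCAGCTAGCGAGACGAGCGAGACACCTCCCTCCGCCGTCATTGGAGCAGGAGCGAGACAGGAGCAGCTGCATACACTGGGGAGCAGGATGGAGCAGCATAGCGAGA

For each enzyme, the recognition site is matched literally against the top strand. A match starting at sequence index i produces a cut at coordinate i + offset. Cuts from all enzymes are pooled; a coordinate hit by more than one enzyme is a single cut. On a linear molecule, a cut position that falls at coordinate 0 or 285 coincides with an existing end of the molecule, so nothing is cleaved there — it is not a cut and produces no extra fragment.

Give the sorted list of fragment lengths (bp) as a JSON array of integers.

Scan for sites:
  LmaX GGAGCAG/4: at [3, 16, 28, 88, 125, 138, 221, 238, 258, 268] ⇒ [7, 20, 32, 92, 129, 142, 225, 242, 262, 272]
  ZebVI AGCGAGAC/4: at [53, 79, 95, 103, 185, 194, 229] ⇒ [57, 83, 99, 107, 189, 198, 233]
  SqiVI CCGTCAT/7: at [36, 64, 72, 213] ⇒ [43, 71, 79, 220]
  QalII TCCCTC/5: at [10, 43, 152, 166, 175, 205] ⇒ [15, 48, 157, 171, 180, 210]

Pooled cuts: [7, 15, 20, 32, 43, 48, 57, 71, 79, 83, 92, 99, 107, 129, 142, 157, 171, 180, 189, 198, 210, 220, 225, 233, 242, 262, 272]

Fragment lengths:
  [0,7): 7 bp
  [7,15): 8 bp
  [15,20): 5 bp
  [20,32): 12 bp
  [32,43): 11 bp
  [43,48): 5 bp
  [48,57): 9 bp
  [57,71): 14 bp
  [71,79): 8 bp
  [79,83): 4 bp
  [83,92): 9 bp
  [92,99): 7 bp
  [99,107): 8 bp
  [107,129): 22 bp
  [129,142): 13 bp
  [142,157): 15 bp
  [157,171): 14 bp
  [171,180): 9 bp
  [180,189): 9 bp
  [189,198): 9 bp
  [198,210): 12 bp
  [210,220): 10 bp
  [220,225): 5 bp
  [225,233): 8 bp
  [233,242): 9 bp
  [242,262): 20 bp
  [262,272): 10 bp
  [272,285): 13 bp

[4,5,5,5,7,7,8,8,8,8,9,9,9,9,9,9,10,10,11,12,12,13,13,14,14,15,20,22]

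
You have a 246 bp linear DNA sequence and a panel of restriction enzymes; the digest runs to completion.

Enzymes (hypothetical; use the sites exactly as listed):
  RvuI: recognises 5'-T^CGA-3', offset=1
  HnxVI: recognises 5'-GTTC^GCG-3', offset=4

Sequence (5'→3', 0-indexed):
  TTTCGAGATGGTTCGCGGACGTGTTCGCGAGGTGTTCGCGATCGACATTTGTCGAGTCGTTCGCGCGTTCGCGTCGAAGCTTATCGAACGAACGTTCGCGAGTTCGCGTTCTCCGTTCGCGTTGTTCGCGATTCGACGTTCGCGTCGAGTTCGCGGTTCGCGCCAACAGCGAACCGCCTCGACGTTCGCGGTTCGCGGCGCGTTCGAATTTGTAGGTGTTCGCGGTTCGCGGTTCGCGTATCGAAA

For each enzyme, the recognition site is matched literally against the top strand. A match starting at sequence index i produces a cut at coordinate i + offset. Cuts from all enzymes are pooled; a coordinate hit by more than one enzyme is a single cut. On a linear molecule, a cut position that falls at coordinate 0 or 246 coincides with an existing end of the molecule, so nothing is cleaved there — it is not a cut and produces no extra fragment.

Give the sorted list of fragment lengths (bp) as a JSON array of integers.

Scan for sites:
  RvuI (TCGA, off=1): starts [2, 41, 51, 73, 83, 132, 144, 178, 203, 240] → cuts [3, 42, 52, 74, 84, 133, 145, 179, 204, 241]
  HnxVI (GTTCGCG, off=4): starts [10, 22, 33, 58, 66, 93, 101, 114, 123, 137, 148, 155, 183, 190, 217, 224, 231] → cuts [14, 26, 37, 62, 70, 97, 105, 118, 127, 141, 152, 159, 187, 194, 221, 228, 235]

Pooled cuts: [3, 14, 26, 37, 42, 52, 62, 70, 74, 84, 97, 105, 118, 127, 133, 141, 145, 152, 159, 179, 187, 194, 204, 221, 228, 235, 241]

Fragments:
  [0,3): 3 bp
  [3,14): 11 bp
  [14,26): 12 bp
  [26,37): 11 bp
  [37,42): 5 bp
  [42,52): 10 bp
  [52,62): 10 bp
  [62,70): 8 bp
  [70,74): 4 bp
  [74,84): 10 bp
  [84,97): 13 bp
  [97,105): 8 bp
  [105,118): 13 bp
  [118,127): 9 bp
  [127,133): 6 bp
  [133,141): 8 bp
  [141,145): 4 bp
  [145,152): 7 bp
  [152,159): 7 bp
  [159,179): 20 bp
  [179,187): 8 bp
  [187,194): 7 bp
  [194,204): 10 bp
  [204,221): 17 bp
  [221,228): 7 bp
  [228,235): 7 bp
  [235,241): 6 bp
  [241,246): 5 bp

[3,4,4,5,5,6,6,7,7,7,7,7,8,8,8,8,9,10,10,10,10,11,11,12,13,13,17,20]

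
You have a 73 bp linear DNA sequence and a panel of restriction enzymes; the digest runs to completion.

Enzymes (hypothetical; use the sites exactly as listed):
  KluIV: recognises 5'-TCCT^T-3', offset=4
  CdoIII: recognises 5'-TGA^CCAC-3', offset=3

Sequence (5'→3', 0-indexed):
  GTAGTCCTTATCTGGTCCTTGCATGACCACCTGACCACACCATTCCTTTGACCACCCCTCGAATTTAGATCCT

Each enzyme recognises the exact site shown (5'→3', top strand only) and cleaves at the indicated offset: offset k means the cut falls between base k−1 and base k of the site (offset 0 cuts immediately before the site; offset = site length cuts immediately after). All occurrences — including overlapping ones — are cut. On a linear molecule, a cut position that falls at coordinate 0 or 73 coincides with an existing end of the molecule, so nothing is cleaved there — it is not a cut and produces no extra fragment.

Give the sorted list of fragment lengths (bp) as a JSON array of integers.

[4,7,8,8,11,13,22]

Scan for sites:
  KluIV (TCCTT, off=4): starts [4, 15, 43] → cuts [8, 19, 47]
  CdoIII (TGACCAC, off=3): starts [23, 31, 48] → cuts [26, 34, 51]

Pooled cuts: [8, 19, 26, 34, 47, 51]

Fragment lengths:
  [0,8): 8 bp
  [8,19): 11 bp
  [19,26): 7 bp
  [26,34): 8 bp
  [34,47): 13 bp
  [47,51): 4 bp
  [51,73): 22 bp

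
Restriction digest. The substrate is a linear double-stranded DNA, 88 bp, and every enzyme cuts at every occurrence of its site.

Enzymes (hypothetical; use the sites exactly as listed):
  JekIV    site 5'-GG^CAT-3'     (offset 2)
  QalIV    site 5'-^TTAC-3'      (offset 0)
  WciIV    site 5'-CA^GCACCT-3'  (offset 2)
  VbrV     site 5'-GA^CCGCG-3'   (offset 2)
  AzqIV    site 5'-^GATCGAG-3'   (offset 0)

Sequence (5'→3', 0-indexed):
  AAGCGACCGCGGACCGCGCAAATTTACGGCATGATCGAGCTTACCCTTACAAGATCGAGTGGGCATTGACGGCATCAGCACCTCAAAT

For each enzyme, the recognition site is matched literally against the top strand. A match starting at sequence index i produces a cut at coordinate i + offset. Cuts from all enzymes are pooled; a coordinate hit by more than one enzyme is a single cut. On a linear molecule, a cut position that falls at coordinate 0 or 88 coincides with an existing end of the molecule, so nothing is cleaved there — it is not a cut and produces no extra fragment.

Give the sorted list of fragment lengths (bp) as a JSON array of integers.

[3,5,6,6,6,6,7,8,9,10,11,11]

Per-enzyme occurrences:
  JekIV GGCAT/2: at [27, 61, 70] ⇒ [29, 63, 72]
  QalIV TTAC/0: at [23, 40, 46] ⇒ [23, 40, 46]
  WciIV CAGCACCT/2: at [75] ⇒ [77]
  VbrV GACCGCG/2: at [4, 11] ⇒ [6, 13]
  AzqIV GATCGAG/0: at [32, 52] ⇒ [32, 52]

Pooled cuts: [6, 13, 23, 29, 32, 40, 46, 52, 63, 72, 77]

Fragment lengths:
  [0,6): 6 bp
  [6,13): 7 bp
  [13,23): 10 bp
  [23,29): 6 bp
  [29,32): 3 bp
  [32,40): 8 bp
  [40,46): 6 bp
  [46,52): 6 bp
  [52,63): 11 bp
  [63,72): 9 bp
  [72,77): 5 bp
  [77,88): 11 bp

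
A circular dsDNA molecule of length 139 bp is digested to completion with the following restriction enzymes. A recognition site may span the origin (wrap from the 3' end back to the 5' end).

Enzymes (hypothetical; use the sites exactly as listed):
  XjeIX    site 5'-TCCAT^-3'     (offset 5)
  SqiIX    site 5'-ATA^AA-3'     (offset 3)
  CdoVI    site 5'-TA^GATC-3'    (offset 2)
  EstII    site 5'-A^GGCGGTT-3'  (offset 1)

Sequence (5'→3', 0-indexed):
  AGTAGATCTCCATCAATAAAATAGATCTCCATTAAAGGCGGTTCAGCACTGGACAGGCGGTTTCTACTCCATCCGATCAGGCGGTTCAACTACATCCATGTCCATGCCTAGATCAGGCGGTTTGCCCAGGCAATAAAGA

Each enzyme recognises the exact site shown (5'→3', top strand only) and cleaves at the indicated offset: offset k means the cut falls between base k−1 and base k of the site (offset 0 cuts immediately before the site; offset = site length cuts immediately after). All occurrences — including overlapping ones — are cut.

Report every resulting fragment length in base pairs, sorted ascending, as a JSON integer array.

[4,5,5,5,5,6,7,8,9,9,17,19,20,20]

Per-enzyme occurrences:
  XjeIX (TCCAT, off=5): starts [8, 27, 67, 94, 100] → cuts [13, 32, 72, 99, 105]
  SqiIX (ATAAA, off=3): starts [15, 132] → cuts [18, 135]
  CdoVI (TAGATC, off=2): starts [2, 21, 108] → cuts [4, 23, 110]
  EstII (AGGCGGTT, off=1): starts [35, 54, 78, 114] → cuts [36, 55, 79, 115]

All cut coordinates (distinct, sorted): [4, 13, 18, 23, 32, 36, 55, 72, 79, 99, 105, 110, 115, 135]

Fragments:
  4→13: 9 bp
  13→18: 5 bp
  18→23: 5 bp
  23→32: 9 bp
  32→36: 4 bp
  36→55: 19 bp
  55→72: 17 bp
  72→79: 7 bp
  79→99: 20 bp
  99→105: 6 bp
  105→110: 5 bp
  110→115: 5 bp
  115→135: 20 bp
  135→4 (wrap): 139-135+4 = 8 bp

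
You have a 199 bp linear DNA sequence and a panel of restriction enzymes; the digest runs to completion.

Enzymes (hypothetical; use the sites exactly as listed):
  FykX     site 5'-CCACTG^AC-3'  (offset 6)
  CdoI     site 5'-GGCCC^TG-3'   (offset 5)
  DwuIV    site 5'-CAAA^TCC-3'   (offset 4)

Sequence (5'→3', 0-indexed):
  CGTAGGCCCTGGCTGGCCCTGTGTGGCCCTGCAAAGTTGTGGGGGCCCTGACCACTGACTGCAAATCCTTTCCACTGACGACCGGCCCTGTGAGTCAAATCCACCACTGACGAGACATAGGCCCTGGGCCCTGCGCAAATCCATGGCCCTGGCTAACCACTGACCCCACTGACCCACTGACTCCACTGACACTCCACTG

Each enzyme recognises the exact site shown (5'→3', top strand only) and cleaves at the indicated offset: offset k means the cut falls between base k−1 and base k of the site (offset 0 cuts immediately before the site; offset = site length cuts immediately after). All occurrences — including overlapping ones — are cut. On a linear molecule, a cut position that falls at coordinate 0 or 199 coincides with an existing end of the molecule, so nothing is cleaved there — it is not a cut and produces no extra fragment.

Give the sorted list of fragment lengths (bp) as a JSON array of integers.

[7,8,8,8,9,9,9,9,10,10,10,10,11,11,11,12,13,15,19]

Site scan:
  FykX (CCACTGAC, off=6): starts [51, 71, 103, 156, 165, 173, 182] → cuts [57, 77, 109, 162, 171, 179, 188]
  CdoI (GGCCCTG, off=5): starts [4, 14, 24, 43, 83, 119, 126, 144] → cuts [9, 19, 29, 48, 88, 124, 131, 149]
  DwuIV (CAAATCC, off=4): starts [61, 95, 135] → cuts [65, 99, 139]

All cut coordinates (distinct, sorted): [9, 19, 29, 48, 57, 65, 77, 88, 99, 109, 124, 131, 139, 149, 162, 171, 179, 188]

Fragments:
  [0,9): 9 bp
  [9,19): 10 bp
  [19,29): 10 bp
  [29,48): 19 bp
  [48,57): 9 bp
  [57,65): 8 bp
  [65,77): 12 bp
  [77,88): 11 bp
  [88,99): 11 bp
  [99,109): 10 bp
  [109,124): 15 bp
  [124,131): 7 bp
  [131,139): 8 bp
  [139,149): 10 bp
  [149,162): 13 bp
  [162,171): 9 bp
  [171,179): 8 bp
  [179,188): 9 bp
  [188,199): 11 bp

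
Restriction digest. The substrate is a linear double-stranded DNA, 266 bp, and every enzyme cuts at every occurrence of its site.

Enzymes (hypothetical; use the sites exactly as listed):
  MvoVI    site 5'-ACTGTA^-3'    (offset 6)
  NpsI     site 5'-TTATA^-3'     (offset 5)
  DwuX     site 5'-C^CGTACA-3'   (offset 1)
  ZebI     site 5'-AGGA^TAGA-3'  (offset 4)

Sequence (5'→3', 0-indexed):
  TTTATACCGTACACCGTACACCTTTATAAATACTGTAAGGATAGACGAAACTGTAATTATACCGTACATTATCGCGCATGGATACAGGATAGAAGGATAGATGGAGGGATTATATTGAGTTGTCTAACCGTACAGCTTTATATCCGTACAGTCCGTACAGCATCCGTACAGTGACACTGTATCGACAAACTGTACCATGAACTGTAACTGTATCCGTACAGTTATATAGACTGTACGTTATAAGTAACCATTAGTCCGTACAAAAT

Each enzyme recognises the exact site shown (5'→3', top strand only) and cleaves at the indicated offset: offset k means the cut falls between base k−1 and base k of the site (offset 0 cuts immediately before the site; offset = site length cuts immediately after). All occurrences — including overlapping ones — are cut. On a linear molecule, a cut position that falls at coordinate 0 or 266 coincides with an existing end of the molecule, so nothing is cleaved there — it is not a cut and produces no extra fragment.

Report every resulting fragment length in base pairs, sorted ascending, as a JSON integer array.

Scan for sites:
  MvoVI ACTGTA/6: at [31, 49, 175, 188, 200, 206, 229] ⇒ [37, 55, 181, 194, 206, 212, 235]
  NpsI TTATA/5: at [1, 23, 56, 109, 137, 221, 237] ⇒ [6, 28, 61, 114, 142, 226, 242]
  DwuX CCGTACA/1: at [6, 13, 61, 127, 143, 152, 163, 213, 255] ⇒ [7, 14, 62, 128, 144, 153, 164, 214, 256]
  ZebI AGGATAGA/4: at [37, 85, 93] ⇒ [41, 89, 97]

All cut coordinates (distinct, sorted): [6, 7, 14, 28, 37, 41, 55, 61, 62, 89, 97, 114, 128, 142, 144, 153, 164, 181, 194, 206, 212, 214, 226, 235, 242, 256]

Fragment lengths:
  [0,6): 6 bp
  [6,7): 1 bp
  [7,14): 7 bp
  [14,28): 14 bp
  [28,37): 9 bp
  [37,41): 4 bp
  [41,55): 14 bp
  [55,61): 6 bp
  [61,62): 1 bp
  [62,89): 27 bp
  [89,97): 8 bp
  [97,114): 17 bp
  [114,128): 14 bp
  [128,142): 14 bp
  [142,144): 2 bp
  [144,153): 9 bp
  [153,164): 11 bp
  [164,181): 17 bp
  [181,194): 13 bp
  [194,206): 12 bp
  [206,212): 6 bp
  [212,214): 2 bp
  [214,226): 12 bp
  [226,235): 9 bp
  [235,242): 7 bp
  [242,256): 14 bp
  [256,266): 10 bp

[1,1,2,2,4,6,6,6,7,7,8,9,9,9,10,11,12,12,13,14,14,14,14,14,17,17,27]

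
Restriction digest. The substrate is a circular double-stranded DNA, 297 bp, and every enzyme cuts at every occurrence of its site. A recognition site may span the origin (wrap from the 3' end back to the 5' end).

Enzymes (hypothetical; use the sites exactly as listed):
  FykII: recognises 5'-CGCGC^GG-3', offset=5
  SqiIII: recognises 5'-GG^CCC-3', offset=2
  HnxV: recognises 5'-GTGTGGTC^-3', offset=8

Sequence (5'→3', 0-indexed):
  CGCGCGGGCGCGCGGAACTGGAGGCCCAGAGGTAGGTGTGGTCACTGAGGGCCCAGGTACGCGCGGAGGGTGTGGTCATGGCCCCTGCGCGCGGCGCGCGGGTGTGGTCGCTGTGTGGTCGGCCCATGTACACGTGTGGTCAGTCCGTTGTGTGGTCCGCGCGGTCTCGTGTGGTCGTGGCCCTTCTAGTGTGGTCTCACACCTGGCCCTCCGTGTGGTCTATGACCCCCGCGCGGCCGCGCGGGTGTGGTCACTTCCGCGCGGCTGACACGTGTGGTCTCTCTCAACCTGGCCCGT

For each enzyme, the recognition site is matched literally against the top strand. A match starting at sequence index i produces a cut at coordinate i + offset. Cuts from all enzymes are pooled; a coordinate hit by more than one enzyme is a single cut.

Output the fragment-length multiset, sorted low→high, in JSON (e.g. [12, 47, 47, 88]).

[2,4,4,5,7,8,8,8,10,10,10,10,10,11,11,11,13,13,13,14,14,14,16,16,17,19,19]

Site scan:
  FykII (CGCGCGG, off=5): starts [0, 8, 59, 87, 94, 157, 229, 237, 257] → cuts [5, 13, 64, 92, 99, 162, 234, 242, 262]
  SqiIII (GGCCC, off=2): starts [22, 49, 79, 120, 178, 204, 290] → cuts [24, 51, 81, 122, 180, 206, 292]
  HnxV (GTGTGGTC, off=8): starts [35, 69, 101, 112, 133, 149, 168, 188, 212, 244, 271] → cuts [43, 77, 109, 120, 141, 157, 176, 196, 220, 252, 279]

Pooled cuts: [5, 13, 24, 43, 51, 64, 77, 81, 92, 99, 109, 120, 122, 141, 157, 162, 176, 180, 196, 206, 220, 234, 242, 252, 262, 279, 292]

Fragment lengths:
  5→13: 8 bp
  13→24: 11 bp
  24→43: 19 bp
  43→51: 8 bp
  51→64: 13 bp
  64→77: 13 bp
  77→81: 4 bp
  81→92: 11 bp
  92→99: 7 bp
  99→109: 10 bp
  109→120: 11 bp
  120→122: 2 bp
  122→141: 19 bp
  141→157: 16 bp
  157→162: 5 bp
  162→176: 14 bp
  176→180: 4 bp
  180→196: 16 bp
  196→206: 10 bp
  206→220: 14 bp
  220→234: 14 bp
  234→242: 8 bp
  242→252: 10 bp
  252→262: 10 bp
  262→279: 17 bp
  279→292: 13 bp
  292→5 (wrap): 297-292+5 = 10 bp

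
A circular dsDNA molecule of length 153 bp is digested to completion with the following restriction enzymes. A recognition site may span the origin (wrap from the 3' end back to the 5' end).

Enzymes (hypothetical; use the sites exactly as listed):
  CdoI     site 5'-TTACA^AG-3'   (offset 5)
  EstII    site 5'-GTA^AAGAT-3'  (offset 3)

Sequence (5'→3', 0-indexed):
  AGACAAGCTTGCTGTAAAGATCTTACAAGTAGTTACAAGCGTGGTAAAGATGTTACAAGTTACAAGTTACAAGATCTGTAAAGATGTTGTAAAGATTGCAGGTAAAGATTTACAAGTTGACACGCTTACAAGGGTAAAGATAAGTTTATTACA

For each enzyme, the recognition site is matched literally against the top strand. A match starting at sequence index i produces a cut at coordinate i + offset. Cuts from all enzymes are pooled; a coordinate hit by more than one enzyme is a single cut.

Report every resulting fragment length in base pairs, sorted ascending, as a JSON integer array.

Site scan:
  CdoI (TTACAAG, off=5): starts [22, 32, 52, 59, 66, 109, 125, 148] → cuts [0, 27, 37, 57, 64, 71, 114, 130]
  EstII (GTAAAGAT, off=3): starts [13, 43, 77, 88, 101, 133] → cuts [16, 46, 80, 91, 104, 136]

All cut coordinates (distinct, sorted): [0, 16, 27, 37, 46, 57, 64, 71, 80, 91, 104, 114, 130, 136]

Fragment lengths:
  0→16: 16 bp
  16→27: 11 bp
  27→37: 10 bp
  37→46: 9 bp
  46→57: 11 bp
  57→64: 7 bp
  64→71: 7 bp
  71→80: 9 bp
  80→91: 11 bp
  91→104: 13 bp
  104→114: 10 bp
  114→130: 16 bp
  130→136: 6 bp
  136→0 (wrap): 153-136+0 = 17 bp

[6,7,7,9,9,10,10,11,11,11,13,16,16,17]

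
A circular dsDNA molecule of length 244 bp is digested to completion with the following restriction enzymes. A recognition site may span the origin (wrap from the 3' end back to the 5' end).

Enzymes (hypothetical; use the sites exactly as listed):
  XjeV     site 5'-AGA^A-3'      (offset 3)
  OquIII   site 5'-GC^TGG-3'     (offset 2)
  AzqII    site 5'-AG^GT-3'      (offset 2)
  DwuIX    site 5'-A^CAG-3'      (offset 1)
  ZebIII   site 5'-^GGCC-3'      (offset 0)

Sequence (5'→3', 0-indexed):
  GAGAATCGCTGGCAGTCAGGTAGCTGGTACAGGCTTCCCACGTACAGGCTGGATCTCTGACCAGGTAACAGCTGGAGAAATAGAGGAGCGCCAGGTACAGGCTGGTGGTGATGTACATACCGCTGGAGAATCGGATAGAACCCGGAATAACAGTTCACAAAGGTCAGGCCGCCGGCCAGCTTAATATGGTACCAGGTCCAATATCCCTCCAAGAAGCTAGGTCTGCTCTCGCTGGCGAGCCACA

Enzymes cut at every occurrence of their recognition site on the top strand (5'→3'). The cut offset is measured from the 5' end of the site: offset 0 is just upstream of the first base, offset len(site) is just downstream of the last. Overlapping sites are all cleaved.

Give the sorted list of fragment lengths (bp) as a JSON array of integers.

[3,4,4,4,5,5,5,5,5,6,6,6,6,7,10,10,10,11,12,12,15,15,16,19,21,22]

Scan for sites:
  XjeV (AGAA, off=3): starts [1, 75, 126, 136, 211] → cuts [4, 78, 129, 139, 214]
  OquIII (GCTGG, off=2): starts [7, 22, 47, 70, 100, 121, 230] → cuts [9, 24, 49, 72, 102, 123, 232]
  AzqII (AGGT, off=2): starts [17, 62, 92, 160, 193, 218] → cuts [19, 64, 94, 162, 195, 220]
  DwuIX (ACAG, off=1): starts [28, 43, 67, 96, 149, 241] → cuts [29, 44, 68, 97, 150, 242]
  ZebIII (GGCC, off=0): starts [166, 173] → cuts [166, 173]

All cut coordinates (distinct, sorted): [4, 9, 19, 24, 29, 44, 49, 64, 68, 72, 78, 94, 97, 102, 123, 129, 139, 150, 162, 166, 173, 195, 214, 220, 232, 242]

Fragments:
  4→9: 5 bp
  9→19: 10 bp
  19→24: 5 bp
  24→29: 5 bp
  29→44: 15 bp
  44→49: 5 bp
  49→64: 15 bp
  64→68: 4 bp
  68→72: 4 bp
  72→78: 6 bp
  78→94: 16 bp
  94→97: 3 bp
  97→102: 5 bp
  102→123: 21 bp
  123→129: 6 bp
  129→139: 10 bp
  139→150: 11 bp
  150→162: 12 bp
  162→166: 4 bp
  166→173: 7 bp
  173→195: 22 bp
  195→214: 19 bp
  214→220: 6 bp
  220→232: 12 bp
  232→242: 10 bp
  242→4 (wrap): 244-242+4 = 6 bp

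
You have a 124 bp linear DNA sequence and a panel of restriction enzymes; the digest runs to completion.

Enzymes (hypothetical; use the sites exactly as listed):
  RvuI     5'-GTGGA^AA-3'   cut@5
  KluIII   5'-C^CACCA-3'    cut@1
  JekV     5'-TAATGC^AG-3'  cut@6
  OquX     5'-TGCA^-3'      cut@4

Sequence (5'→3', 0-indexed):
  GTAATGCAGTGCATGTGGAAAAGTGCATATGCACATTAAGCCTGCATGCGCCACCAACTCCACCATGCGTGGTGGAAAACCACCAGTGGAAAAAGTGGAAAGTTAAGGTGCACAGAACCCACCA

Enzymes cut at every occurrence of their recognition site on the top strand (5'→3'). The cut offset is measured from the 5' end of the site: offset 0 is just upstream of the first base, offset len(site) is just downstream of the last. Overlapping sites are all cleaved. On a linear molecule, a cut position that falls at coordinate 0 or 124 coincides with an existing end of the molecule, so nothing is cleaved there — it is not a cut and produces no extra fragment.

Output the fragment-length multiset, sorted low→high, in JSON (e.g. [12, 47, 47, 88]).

Per-enzyme occurrences:
  RvuI (GTGGAAA, off=5): starts [14, 71, 85, 94] → cuts [19, 76, 90, 99]
  KluIII (CCACCA, off=1): starts [50, 59, 79, 118] → cuts [51, 60, 80, 119]
  JekV (TAATGCAG, off=6): starts [1] → cuts [7]
  OquX (TGCA, off=4): starts [4, 9, 23, 29, 42, 108] → cuts [8, 13, 27, 33, 46, 112]

All cut coordinates (distinct, sorted): [7, 8, 13, 19, 27, 33, 46, 51, 60, 76, 80, 90, 99, 112, 119]

Fragments:
  [0,7): 7 bp
  [7,8): 1 bp
  [8,13): 5 bp
  [13,19): 6 bp
  [19,27): 8 bp
  [27,33): 6 bp
  [33,46): 13 bp
  [46,51): 5 bp
  [51,60): 9 bp
  [60,76): 16 bp
  [76,80): 4 bp
  [80,90): 10 bp
  [90,99): 9 bp
  [99,112): 13 bp
  [112,119): 7 bp
  [119,124): 5 bp

[1,4,5,5,5,6,6,7,7,8,9,9,10,13,13,16]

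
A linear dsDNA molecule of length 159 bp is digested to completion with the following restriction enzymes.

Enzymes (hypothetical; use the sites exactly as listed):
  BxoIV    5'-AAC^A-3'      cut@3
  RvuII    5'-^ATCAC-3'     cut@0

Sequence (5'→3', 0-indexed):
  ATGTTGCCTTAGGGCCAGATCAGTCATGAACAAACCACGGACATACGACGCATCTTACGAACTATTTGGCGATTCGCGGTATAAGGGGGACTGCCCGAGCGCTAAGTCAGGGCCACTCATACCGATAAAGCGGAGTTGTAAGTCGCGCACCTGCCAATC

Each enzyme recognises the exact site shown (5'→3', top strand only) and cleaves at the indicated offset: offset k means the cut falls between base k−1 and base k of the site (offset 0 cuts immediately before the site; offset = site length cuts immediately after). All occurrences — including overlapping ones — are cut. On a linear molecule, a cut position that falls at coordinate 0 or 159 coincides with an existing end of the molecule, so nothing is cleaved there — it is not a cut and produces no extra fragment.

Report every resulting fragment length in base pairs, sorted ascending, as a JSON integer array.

Per-enzyme occurrences:
  BxoIV (AACA, off=3): starts [28] → cuts [31]
  RvuII (ATCAC, off=0): no sites

Pooled cuts: [31]

Fragments:
  [0,31): 31 bp
  [31,159): 128 bp

[31,128]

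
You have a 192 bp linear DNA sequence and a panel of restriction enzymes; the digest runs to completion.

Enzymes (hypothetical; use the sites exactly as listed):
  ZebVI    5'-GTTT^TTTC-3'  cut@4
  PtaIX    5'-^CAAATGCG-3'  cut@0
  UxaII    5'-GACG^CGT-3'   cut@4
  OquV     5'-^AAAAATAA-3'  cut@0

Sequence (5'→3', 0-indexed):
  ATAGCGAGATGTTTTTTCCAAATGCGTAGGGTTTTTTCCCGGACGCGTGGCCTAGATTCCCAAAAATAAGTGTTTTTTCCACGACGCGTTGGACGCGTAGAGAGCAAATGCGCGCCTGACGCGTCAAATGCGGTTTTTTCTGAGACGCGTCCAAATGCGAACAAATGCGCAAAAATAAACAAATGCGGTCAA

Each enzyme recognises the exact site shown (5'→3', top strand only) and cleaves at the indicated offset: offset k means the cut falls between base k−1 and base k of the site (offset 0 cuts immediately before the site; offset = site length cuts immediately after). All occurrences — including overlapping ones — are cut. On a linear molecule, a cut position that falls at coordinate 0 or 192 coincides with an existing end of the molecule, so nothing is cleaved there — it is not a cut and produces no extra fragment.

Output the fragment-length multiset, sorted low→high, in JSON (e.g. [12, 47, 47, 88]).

[3,4,4,9,9,9,9,10,11,11,11,12,13,14,14,16,16,17]

Scan for sites:
  ZebVI GTTTTTTC/4: at [10, 30, 71, 132] ⇒ [14, 34, 75, 136]
  PtaIX CAAATGCG/0: at [18, 104, 124, 151, 161, 179] ⇒ [18, 104, 124, 151, 161, 179]
  UxaII GACGCGT/4: at [41, 82, 91, 117, 143] ⇒ [45, 86, 95, 121, 147]
  OquV AAAAATAA/0: at [61, 170] ⇒ [61, 170]

All cut coordinates (distinct, sorted): [14, 18, 34, 45, 61, 75, 86, 95, 104, 121, 124, 136, 147, 151, 161, 170, 179]

Fragment lengths:
  [0,14): 14 bp
  [14,18): 4 bp
  [18,34): 16 bp
  [34,45): 11 bp
  [45,61): 16 bp
  [61,75): 14 bp
  [75,86): 11 bp
  [86,95): 9 bp
  [95,104): 9 bp
  [104,121): 17 bp
  [121,124): 3 bp
  [124,136): 12 bp
  [136,147): 11 bp
  [147,151): 4 bp
  [151,161): 10 bp
  [161,170): 9 bp
  [170,179): 9 bp
  [179,192): 13 bp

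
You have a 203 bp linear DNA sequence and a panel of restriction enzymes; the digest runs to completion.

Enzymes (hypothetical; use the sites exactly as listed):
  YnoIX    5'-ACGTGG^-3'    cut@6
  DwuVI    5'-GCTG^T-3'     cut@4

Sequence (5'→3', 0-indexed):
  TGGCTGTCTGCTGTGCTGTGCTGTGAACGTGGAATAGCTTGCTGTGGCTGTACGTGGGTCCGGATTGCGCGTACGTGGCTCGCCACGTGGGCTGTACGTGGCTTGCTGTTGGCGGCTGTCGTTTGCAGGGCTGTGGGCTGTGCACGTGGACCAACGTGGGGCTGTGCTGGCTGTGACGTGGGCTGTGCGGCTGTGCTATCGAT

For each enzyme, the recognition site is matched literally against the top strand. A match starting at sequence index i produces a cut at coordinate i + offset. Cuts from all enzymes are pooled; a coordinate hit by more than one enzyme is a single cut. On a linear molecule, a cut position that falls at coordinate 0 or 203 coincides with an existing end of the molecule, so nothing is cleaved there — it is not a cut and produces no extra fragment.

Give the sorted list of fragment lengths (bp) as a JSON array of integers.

Site scan:
  YnoIX (ACGTGG, off=6): starts [26, 51, 72, 84, 95, 143, 153, 175] → cuts [32, 57, 78, 90, 101, 149, 159, 181]
  DwuVI (GCTGT, off=4): starts [2, 9, 14, 19, 40, 46, 90, 104, 114, 129, 136, 160, 169, 181, 189] → cuts [6, 13, 18, 23, 44, 50, 94, 108, 118, 133, 140, 164, 173, 185, 193]

All cut coordinates (distinct, sorted): [6, 13, 18, 23, 32, 44, 50, 57, 78, 90, 94, 101, 108, 118, 133, 140, 149, 159, 164, 173, 181, 185, 193]

Fragments:
  [0,6): 6 bp
  [6,13): 7 bp
  [13,18): 5 bp
  [18,23): 5 bp
  [23,32): 9 bp
  [32,44): 12 bp
  [44,50): 6 bp
  [50,57): 7 bp
  [57,78): 21 bp
  [78,90): 12 bp
  [90,94): 4 bp
  [94,101): 7 bp
  [101,108): 7 bp
  [108,118): 10 bp
  [118,133): 15 bp
  [133,140): 7 bp
  [140,149): 9 bp
  [149,159): 10 bp
  [159,164): 5 bp
  [164,173): 9 bp
  [173,181): 8 bp
  [181,185): 4 bp
  [185,193): 8 bp
  [193,203): 10 bp

[4,4,5,5,5,6,6,7,7,7,7,7,8,8,9,9,9,10,10,10,12,12,15,21]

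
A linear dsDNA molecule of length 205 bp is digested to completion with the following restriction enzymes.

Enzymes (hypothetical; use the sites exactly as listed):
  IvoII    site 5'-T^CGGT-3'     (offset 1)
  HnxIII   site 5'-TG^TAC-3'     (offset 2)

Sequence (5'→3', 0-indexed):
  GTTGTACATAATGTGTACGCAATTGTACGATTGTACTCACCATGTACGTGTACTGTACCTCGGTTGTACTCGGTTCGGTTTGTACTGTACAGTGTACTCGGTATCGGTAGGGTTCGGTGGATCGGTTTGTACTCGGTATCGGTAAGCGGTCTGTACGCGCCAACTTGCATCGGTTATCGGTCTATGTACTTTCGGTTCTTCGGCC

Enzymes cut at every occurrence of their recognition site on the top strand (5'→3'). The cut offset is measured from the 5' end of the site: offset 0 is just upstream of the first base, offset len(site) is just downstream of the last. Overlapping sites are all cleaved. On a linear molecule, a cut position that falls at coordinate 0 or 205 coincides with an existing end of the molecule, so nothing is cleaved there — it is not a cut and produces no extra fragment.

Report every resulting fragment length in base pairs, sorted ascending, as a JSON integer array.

Per-enzyme occurrences:
  IvoII (TCGGT, off=1): starts [59, 69, 74, 97, 103, 113, 121, 132, 138, 169, 176, 191] → cuts [60, 70, 75, 98, 104, 114, 122, 133, 139, 170, 177, 192]
  HnxIII (TGTAC, off=2): starts [2, 13, 23, 31, 42, 48, 53, 64, 80, 85, 92, 127, 151, 184] → cuts [4, 15, 25, 33, 44, 50, 55, 66, 82, 87, 94, 129, 153, 186]

All cut coordinates (distinct, sorted): [4, 15, 25, 33, 44, 50, 55, 60, 66, 70, 75, 82, 87, 94, 98, 104, 114, 122, 129, 133, 139, 153, 170, 177, 186, 192]

Fragments:
  [0,4): 4 bp
  [4,15): 11 bp
  [15,25): 10 bp
  [25,33): 8 bp
  [33,44): 11 bp
  [44,50): 6 bp
  [50,55): 5 bp
  [55,60): 5 bp
  [60,66): 6 bp
  [66,70): 4 bp
  [70,75): 5 bp
  [75,82): 7 bp
  [82,87): 5 bp
  [87,94): 7 bp
  [94,98): 4 bp
  [98,104): 6 bp
  [104,114): 10 bp
  [114,122): 8 bp
  [122,129): 7 bp
  [129,133): 4 bp
  [133,139): 6 bp
  [139,153): 14 bp
  [153,170): 17 bp
  [170,177): 7 bp
  [177,186): 9 bp
  [186,192): 6 bp
  [192,205): 13 bp

[4,4,4,4,5,5,5,5,6,6,6,6,6,7,7,7,7,8,8,9,10,10,11,11,13,14,17]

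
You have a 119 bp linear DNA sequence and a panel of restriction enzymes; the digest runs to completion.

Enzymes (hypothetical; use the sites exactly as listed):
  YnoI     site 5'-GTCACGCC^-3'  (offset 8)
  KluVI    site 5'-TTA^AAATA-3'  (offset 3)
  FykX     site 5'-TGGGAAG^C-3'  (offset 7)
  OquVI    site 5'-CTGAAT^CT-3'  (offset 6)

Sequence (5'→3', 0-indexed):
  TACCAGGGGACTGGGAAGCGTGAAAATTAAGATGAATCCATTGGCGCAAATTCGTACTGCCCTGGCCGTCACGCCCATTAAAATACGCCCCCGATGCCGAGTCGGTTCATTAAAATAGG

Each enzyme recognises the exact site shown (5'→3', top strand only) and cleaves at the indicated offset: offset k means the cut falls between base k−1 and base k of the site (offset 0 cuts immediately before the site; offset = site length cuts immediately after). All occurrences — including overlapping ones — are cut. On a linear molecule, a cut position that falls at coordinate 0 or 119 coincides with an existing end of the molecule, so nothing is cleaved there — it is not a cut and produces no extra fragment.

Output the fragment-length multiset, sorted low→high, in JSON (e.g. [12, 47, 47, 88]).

[5,7,18,32,57]

Scan for sites:
  YnoI GTCACGCC/8: at [67] ⇒ [75]
  KluVI TTAAAATA/3: at [77, 109] ⇒ [80, 112]
  FykX TGGGAAGC/7: at [11] ⇒ [18]
  OquVI (CTGAATCT, off=6): no sites

Pooled cuts: [18, 75, 80, 112]

Fragment lengths:
  [0,18): 18 bp
  [18,75): 57 bp
  [75,80): 5 bp
  [80,112): 32 bp
  [112,119): 7 bp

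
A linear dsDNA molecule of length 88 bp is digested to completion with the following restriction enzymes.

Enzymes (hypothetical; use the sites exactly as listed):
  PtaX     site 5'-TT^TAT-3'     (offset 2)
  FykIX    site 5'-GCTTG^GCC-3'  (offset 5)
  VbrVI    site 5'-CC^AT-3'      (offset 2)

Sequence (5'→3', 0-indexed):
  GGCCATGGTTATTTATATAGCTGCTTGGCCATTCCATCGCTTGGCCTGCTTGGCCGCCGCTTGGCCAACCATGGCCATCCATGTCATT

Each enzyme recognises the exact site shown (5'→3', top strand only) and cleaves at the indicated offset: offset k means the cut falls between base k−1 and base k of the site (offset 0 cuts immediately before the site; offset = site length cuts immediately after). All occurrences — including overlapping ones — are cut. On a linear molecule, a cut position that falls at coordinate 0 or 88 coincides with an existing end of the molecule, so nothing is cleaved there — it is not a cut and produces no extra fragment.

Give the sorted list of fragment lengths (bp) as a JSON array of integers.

Scan for sites:
  PtaX TTTAT/2: at [11] ⇒ [13]
  FykIX GCTTGGCC/5: at [22, 38, 47, 58] ⇒ [27, 43, 52, 63]
  VbrVI CCAT/2: at [2, 28, 33, 68, 74, 78] ⇒ [4, 30, 35, 70, 76, 80]

Pooled cuts: [4, 13, 27, 30, 35, 43, 52, 63, 70, 76, 80]

Fragments:
  [0,4): 4 bp
  [4,13): 9 bp
  [13,27): 14 bp
  [27,30): 3 bp
  [30,35): 5 bp
  [35,43): 8 bp
  [43,52): 9 bp
  [52,63): 11 bp
  [63,70): 7 bp
  [70,76): 6 bp
  [76,80): 4 bp
  [80,88): 8 bp

[3,4,4,5,6,7,8,8,9,9,11,14]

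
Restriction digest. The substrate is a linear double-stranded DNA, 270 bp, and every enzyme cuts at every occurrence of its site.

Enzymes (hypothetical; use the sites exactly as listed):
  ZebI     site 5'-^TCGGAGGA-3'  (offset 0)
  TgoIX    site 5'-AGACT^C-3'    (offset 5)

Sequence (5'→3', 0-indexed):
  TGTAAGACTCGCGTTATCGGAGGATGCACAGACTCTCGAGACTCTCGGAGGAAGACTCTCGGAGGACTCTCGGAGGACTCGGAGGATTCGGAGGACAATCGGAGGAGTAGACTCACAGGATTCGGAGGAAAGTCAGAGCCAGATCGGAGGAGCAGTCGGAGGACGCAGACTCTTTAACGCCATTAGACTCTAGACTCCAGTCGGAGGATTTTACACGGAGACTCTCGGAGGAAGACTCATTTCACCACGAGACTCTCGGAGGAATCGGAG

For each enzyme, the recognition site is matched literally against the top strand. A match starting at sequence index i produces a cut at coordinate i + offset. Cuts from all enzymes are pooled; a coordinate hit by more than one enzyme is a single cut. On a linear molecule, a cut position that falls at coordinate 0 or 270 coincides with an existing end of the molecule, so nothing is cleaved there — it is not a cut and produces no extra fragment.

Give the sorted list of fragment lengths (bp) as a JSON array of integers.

[1,1,1,1,4,7,7,8,9,9,9,9,11,11,12,13,13,15,15,16,17,18,18,22,23]

Per-enzyme occurrences:
  ZebI TCGGAGGA/0: at [16, 44, 58, 69, 78, 87, 98, 121, 143, 155, 200, 224, 255] ⇒ [16, 44, 58, 69, 78, 87, 98, 121, 143, 155, 200, 224, 255]
  TgoIX AGACTC/5: at [4, 29, 38, 52, 108, 166, 184, 191, 218, 232, 249] ⇒ [9, 34, 43, 57, 113, 171, 189, 196, 223, 237, 254]

All cut coordinates (distinct, sorted): [9, 16, 34, 43, 44, 57, 58, 69, 78, 87, 98, 113, 121, 143, 155, 171, 189, 196, 200, 223, 224, 237, 254, 255]

Fragment lengths:
  [0,9): 9 bp
  [9,16): 7 bp
  [16,34): 18 bp
  [34,43): 9 bp
  [43,44): 1 bp
  [44,57): 13 bp
  [57,58): 1 bp
  [58,69): 11 bp
  [69,78): 9 bp
  [78,87): 9 bp
  [87,98): 11 bp
  [98,113): 15 bp
  [113,121): 8 bp
  [121,143): 22 bp
  [143,155): 12 bp
  [155,171): 16 bp
  [171,189): 18 bp
  [189,196): 7 bp
  [196,200): 4 bp
  [200,223): 23 bp
  [223,224): 1 bp
  [224,237): 13 bp
  [237,254): 17 bp
  [254,255): 1 bp
  [255,270): 15 bp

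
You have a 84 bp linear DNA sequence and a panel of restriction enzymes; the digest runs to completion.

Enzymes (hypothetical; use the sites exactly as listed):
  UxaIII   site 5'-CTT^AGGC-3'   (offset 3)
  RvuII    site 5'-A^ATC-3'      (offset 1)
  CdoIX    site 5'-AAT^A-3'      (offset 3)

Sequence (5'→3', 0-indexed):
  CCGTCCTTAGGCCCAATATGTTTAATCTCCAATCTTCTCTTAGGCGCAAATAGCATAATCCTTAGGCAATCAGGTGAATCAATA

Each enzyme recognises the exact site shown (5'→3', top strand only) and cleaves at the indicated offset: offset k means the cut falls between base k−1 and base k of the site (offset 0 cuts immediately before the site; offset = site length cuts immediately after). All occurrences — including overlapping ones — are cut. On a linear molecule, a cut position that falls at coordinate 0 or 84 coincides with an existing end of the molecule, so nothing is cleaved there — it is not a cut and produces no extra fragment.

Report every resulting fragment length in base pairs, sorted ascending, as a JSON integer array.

Per-enzyme occurrences:
  UxaIII (CTTAGGC, off=3): starts [5, 38, 60] → cuts [8, 41, 63]
  RvuII (AATC, off=1): starts [23, 30, 56, 67, 76] → cuts [24, 31, 57, 68, 77]
  CdoIX (AATA, off=3): starts [14, 48, 80] → cuts [17, 51, 83]

All cut coordinates (distinct, sorted): [8, 17, 24, 31, 41, 51, 57, 63, 68, 77, 83]

Fragment lengths:
  [0,8): 8 bp
  [8,17): 9 bp
  [17,24): 7 bp
  [24,31): 7 bp
  [31,41): 10 bp
  [41,51): 10 bp
  [51,57): 6 bp
  [57,63): 6 bp
  [63,68): 5 bp
  [68,77): 9 bp
  [77,83): 6 bp
  [83,84): 1 bp

[1,5,6,6,6,7,7,8,9,9,10,10]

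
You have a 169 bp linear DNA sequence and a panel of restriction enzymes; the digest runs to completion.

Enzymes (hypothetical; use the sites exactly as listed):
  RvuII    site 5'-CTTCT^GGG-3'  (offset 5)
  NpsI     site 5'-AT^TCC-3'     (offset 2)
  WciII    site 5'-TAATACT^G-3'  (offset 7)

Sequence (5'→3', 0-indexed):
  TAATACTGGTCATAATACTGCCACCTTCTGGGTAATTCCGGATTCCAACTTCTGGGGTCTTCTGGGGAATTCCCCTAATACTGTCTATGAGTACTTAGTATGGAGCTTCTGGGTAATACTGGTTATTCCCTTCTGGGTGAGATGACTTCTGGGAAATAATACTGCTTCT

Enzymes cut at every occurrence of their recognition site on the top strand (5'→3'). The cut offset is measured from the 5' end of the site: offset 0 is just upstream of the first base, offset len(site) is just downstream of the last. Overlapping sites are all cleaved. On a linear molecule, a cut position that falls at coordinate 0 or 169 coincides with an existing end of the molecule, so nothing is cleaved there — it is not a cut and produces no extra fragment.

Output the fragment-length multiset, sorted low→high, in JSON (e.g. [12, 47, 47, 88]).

Per-enzyme occurrences:
  RvuII (CTTCTGGG, off=5): starts [24, 48, 58, 105, 129, 145] → cuts [29, 53, 63, 110, 134, 150]
  NpsI (ATTCC, off=2): starts [34, 41, 68, 124] → cuts [36, 43, 70, 126]
  WciII (TAATACTG, off=7): starts [0, 12, 75, 113, 156] → cuts [7, 19, 82, 120, 163]

All cut coordinates (distinct, sorted): [7, 19, 29, 36, 43, 53, 63, 70, 82, 110, 120, 126, 134, 150, 163]

Fragments:
  [0,7): 7 bp
  [7,19): 12 bp
  [19,29): 10 bp
  [29,36): 7 bp
  [36,43): 7 bp
  [43,53): 10 bp
  [53,63): 10 bp
  [63,70): 7 bp
  [70,82): 12 bp
  [82,110): 28 bp
  [110,120): 10 bp
  [120,126): 6 bp
  [126,134): 8 bp
  [134,150): 16 bp
  [150,163): 13 bp
  [163,169): 6 bp

[6,6,7,7,7,7,8,10,10,10,10,12,12,13,16,28]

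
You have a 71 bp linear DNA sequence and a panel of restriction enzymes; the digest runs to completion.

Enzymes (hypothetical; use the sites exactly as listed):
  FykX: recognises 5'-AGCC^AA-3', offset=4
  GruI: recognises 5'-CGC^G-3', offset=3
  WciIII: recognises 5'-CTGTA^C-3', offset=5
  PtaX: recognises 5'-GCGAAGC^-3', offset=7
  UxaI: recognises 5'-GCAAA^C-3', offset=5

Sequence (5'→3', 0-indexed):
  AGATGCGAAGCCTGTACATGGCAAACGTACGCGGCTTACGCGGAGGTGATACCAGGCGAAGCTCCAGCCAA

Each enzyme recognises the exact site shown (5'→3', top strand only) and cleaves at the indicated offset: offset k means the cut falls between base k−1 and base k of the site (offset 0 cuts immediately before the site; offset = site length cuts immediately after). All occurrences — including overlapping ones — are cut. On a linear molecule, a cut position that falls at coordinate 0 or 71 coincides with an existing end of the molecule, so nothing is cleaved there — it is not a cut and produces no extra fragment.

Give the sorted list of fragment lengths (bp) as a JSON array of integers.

[2,5,7,7,9,9,11,21]

Scan for sites:
  FykX AGCCAA/4: at [65] ⇒ [69]
  GruI CGCG/3: at [29, 38] ⇒ [32, 41]
  WciIII CTGTAC/5: at [11] ⇒ [16]
  PtaX GCGAAGC/7: at [4, 55] ⇒ [11, 62]
  UxaI GCAAAC/5: at [20] ⇒ [25]

Pooled cuts: [11, 16, 25, 32, 41, 62, 69]

Fragment lengths:
  [0,11): 11 bp
  [11,16): 5 bp
  [16,25): 9 bp
  [25,32): 7 bp
  [32,41): 9 bp
  [41,62): 21 bp
  [62,69): 7 bp
  [69,71): 2 bp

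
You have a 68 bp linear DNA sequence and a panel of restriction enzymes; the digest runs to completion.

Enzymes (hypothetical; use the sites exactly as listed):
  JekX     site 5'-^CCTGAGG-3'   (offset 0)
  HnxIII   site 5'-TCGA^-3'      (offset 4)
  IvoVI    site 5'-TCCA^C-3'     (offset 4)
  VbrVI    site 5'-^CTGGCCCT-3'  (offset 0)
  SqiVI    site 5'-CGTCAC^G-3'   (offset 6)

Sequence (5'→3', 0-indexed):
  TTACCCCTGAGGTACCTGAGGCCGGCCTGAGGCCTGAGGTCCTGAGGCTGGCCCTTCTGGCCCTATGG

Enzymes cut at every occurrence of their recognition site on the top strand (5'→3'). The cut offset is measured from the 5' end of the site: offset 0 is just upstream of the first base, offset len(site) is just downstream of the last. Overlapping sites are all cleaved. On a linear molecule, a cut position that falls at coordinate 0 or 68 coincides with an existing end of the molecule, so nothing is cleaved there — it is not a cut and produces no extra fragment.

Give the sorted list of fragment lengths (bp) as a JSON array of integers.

Scan for sites:
  JekX (CCTGAGG, off=0): starts [5, 14, 25, 32, 40] → cuts [5, 14, 25, 32, 40]
  HnxIII (TCGA, off=4): no sites
  IvoVI (TCCAC, off=4): no sites
  VbrVI (CTGGCCCT, off=0): starts [47, 56] → cuts [47, 56]
  SqiVI (CGTCACG, off=6): no sites

All cut coordinates (distinct, sorted): [5, 14, 25, 32, 40, 47, 56]

Fragment lengths:
  [0,5): 5 bp
  [5,14): 9 bp
  [14,25): 11 bp
  [25,32): 7 bp
  [32,40): 8 bp
  [40,47): 7 bp
  [47,56): 9 bp
  [56,68): 12 bp

[5,7,7,8,9,9,11,12]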